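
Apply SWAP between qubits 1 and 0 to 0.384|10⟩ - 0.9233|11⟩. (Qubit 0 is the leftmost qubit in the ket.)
0.384|01⟩ - 0.9233|11⟩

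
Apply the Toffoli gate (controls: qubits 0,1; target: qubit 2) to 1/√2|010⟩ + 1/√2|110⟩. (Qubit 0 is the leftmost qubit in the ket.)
1/√2|010⟩ + 1/√2|111⟩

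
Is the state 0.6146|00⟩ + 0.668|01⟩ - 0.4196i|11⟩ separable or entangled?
Entangled

Writing the state as a|00⟩ + b|01⟩ + c|10⟩ + d|11⟩, it is a product state iff ad − bc = 0.
Here (a, b, c, d) = (0.6146, 0.668, 0, -0.4196i): ad − bc = (0.6146)(-0.4196i) − (0.668)(0) = -0.2579i ≠ 0, so the state is entangled.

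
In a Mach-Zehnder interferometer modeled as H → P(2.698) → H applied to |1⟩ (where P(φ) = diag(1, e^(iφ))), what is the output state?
(0.9516 - 0.2146i)|0⟩ + (0.04839 + 0.2146i)|1⟩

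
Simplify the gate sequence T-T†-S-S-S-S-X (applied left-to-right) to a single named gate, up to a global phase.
X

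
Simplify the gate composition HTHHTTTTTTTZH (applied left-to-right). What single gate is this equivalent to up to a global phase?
X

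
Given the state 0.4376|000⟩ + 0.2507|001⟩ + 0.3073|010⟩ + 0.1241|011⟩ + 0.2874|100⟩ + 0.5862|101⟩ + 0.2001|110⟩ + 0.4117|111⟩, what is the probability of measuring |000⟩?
0.1915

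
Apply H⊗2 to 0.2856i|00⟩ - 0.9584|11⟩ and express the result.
(-0.4792 + 0.1428i)|00⟩ + (0.4792 + 0.1428i)|01⟩ + (0.4792 + 0.1428i)|10⟩ + (-0.4792 + 0.1428i)|11⟩

H⊗2 gives amp(|y⟩) = (1/2) Σ_x (−1)^(x·y) amp(|x⟩), where x·y is the number of positions in which both x and y have a 1.
|00⟩: (0.2856i - 0.9584)/2 = (-0.4792 + 0.1428i)
|01⟩: (0.2856i + 0.9584)/2 = (0.4792 + 0.1428i)
|10⟩: (0.2856i + 0.9584)/2 = (0.4792 + 0.1428i)
|11⟩: (0.2856i - 0.9584)/2 = (-0.4792 + 0.1428i)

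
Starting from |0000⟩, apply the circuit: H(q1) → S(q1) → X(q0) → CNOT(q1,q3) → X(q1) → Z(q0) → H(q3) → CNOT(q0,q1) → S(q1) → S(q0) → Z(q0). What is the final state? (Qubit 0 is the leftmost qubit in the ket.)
(1/2)i|1000⟩ + (1/2)i|1001⟩ - (1/2)i|1100⟩ + (1/2)i|1101⟩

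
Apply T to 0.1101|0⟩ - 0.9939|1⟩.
0.1101|0⟩ + (-0.7028 - 0.7028i)|1⟩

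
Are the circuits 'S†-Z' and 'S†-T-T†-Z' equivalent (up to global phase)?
Yes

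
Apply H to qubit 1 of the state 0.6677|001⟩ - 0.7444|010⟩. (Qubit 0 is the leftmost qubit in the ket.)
-0.5264|000⟩ + 0.4721|001⟩ + 0.5264|010⟩ + 0.4721|011⟩

H on qubit 1 mixes each pair of kets that differ only in qubit 1: amplitudes (a, b) of (|…0…⟩, |…1…⟩) become ((a + b)/√2, (a − b)/√2). Kets absent from the input have amplitude 0.
(|000⟩, |010⟩): (a, b) = (0, -0.7444) → (-0.5264, 0.5264)
(|001⟩, |011⟩): (a, b) = (0.6677, 0) → (0.4721, 0.4721)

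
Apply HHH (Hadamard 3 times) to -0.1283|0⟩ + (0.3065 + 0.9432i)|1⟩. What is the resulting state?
(0.126 + 0.6669i)|0⟩ + (-0.3075 - 0.6669i)|1⟩

H² = I, so H^3 = H: a single Hadamard. With (a, b) = (-0.1283, (0.3065 + 0.9432i)), H gives ((a + b)/√2, (a − b)/√2) = ((0.126 + 0.6669i), (-0.3075 - 0.6669i)).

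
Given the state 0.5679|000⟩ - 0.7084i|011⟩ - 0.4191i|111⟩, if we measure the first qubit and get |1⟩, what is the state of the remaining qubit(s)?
-i|11⟩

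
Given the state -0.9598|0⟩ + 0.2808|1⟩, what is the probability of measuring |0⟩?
0.9212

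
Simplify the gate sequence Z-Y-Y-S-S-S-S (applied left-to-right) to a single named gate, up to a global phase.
Z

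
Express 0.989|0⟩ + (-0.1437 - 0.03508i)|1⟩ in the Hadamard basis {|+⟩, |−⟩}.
(0.5977 - 0.02481i)|+⟩ + (0.8009 + 0.02481i)|−⟩

With |ψ⟩ = α|0⟩ + β|1⟩, the Hadamard-basis coefficients are ⟨+|ψ⟩ = (α + β)/√2 and ⟨−|ψ⟩ = (α − β)/√2.
Here α = 0.989, β = (-0.1437 - 0.03508i): (α + β)/√2 = (0.5977 - 0.02481i), (α − β)/√2 = (0.8009 + 0.02481i).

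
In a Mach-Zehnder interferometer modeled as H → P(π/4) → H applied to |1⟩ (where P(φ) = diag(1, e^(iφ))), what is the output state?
(0.1464 - (1/√8)i)|0⟩ + (0.8536 + (1/√8)i)|1⟩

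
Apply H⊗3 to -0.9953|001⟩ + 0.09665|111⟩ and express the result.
-0.3177|000⟩ + 0.3177|001⟩ - 0.3861|010⟩ + 0.3861|011⟩ - 0.3861|100⟩ + 0.3861|101⟩ - 0.3177|110⟩ + 0.3177|111⟩

H⊗3 gives amp(|y⟩) = (1/2√2) Σ_x (−1)^(x·y) amp(|x⟩), where x·y is the number of positions in which both x and y have a 1.
|000⟩: (-0.9953 + 0.09665)/(2√2) = -0.3177
|001⟩: (0.9953 - 0.09665)/(2√2) = 0.3177
|010⟩: (-0.9953 - 0.09665)/(2√2) = -0.3861
|011⟩: (0.9953 + 0.09665)/(2√2) = 0.3861
|100⟩: (-0.9953 - 0.09665)/(2√2) = -0.3861
|101⟩: (0.9953 + 0.09665)/(2√2) = 0.3861
|110⟩: (-0.9953 + 0.09665)/(2√2) = -0.3177
|111⟩: (0.9953 - 0.09665)/(2√2) = 0.3177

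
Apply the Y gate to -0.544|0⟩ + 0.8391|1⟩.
-0.8391i|0⟩ - 0.544i|1⟩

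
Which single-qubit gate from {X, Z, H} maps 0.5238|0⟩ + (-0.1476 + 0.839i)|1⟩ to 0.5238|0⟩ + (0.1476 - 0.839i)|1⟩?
Z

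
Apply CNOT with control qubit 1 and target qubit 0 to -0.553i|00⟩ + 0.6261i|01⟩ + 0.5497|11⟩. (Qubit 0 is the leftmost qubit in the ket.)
-0.553i|00⟩ + 0.5497|01⟩ + 0.6261i|11⟩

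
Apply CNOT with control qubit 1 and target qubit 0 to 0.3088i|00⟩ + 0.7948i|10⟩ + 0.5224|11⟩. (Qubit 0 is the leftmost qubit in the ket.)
0.3088i|00⟩ + 0.5224|01⟩ + 0.7948i|10⟩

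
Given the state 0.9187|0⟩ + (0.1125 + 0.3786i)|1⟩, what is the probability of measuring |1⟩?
0.156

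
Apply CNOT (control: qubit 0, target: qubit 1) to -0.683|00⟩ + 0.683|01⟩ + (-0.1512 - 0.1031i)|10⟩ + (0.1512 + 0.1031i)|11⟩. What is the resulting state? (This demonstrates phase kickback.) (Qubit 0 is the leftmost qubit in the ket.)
-0.683|00⟩ + 0.683|01⟩ + (0.1512 + 0.1031i)|10⟩ + (-0.1512 - 0.1031i)|11⟩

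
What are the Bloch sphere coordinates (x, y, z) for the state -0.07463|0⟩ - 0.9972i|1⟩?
(0, 0.1488, -0.9888)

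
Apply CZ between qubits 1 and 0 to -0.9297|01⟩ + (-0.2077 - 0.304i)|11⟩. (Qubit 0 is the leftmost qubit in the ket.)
-0.9297|01⟩ + (0.2077 + 0.304i)|11⟩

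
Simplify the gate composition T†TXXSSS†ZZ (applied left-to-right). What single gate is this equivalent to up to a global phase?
S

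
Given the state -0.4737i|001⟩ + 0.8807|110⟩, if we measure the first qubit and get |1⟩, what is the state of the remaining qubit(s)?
|10⟩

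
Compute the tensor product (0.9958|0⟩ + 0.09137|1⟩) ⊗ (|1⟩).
0.9958|01⟩ + 0.09137|11⟩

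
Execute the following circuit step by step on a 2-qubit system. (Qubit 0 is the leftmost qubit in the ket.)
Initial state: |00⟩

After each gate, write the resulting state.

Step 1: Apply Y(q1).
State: i|01⟩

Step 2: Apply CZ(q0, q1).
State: i|01⟩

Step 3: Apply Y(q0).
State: -|11⟩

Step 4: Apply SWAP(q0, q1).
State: -|11⟩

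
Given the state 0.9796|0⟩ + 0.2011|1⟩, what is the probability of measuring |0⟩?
0.9596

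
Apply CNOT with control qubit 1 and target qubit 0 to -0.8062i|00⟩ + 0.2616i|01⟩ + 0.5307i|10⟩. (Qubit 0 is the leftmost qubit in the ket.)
-0.8062i|00⟩ + 0.5307i|10⟩ + 0.2616i|11⟩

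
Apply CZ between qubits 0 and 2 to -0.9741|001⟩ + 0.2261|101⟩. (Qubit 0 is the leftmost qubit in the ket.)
-0.9741|001⟩ - 0.2261|101⟩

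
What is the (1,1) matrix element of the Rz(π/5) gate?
(0.9511 + 0.309i)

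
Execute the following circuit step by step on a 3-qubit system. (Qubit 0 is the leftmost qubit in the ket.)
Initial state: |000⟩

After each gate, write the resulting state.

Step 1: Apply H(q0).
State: 1/√2|000⟩ + 1/√2|100⟩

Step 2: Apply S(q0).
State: 1/√2|000⟩ + (1/√2)i|100⟩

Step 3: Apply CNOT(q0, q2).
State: 1/√2|000⟩ + (1/√2)i|101⟩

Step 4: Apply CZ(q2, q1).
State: 1/√2|000⟩ + (1/√2)i|101⟩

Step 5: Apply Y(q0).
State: 1/√2|001⟩ + (1/√2)i|100⟩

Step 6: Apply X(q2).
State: 1/√2|000⟩ + (1/√2)i|101⟩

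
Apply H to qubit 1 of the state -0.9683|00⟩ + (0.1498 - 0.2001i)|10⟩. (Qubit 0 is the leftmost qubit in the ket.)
-0.6847|00⟩ - 0.6847|01⟩ + (0.1059 - 0.1415i)|10⟩ + (0.1059 - 0.1415i)|11⟩

H on qubit 1 mixes each pair of kets that differ only in qubit 1: amplitudes (a, b) of (|…0…⟩, |…1…⟩) become ((a + b)/√2, (a − b)/√2). Kets absent from the input have amplitude 0.
(|00⟩, |01⟩): (a, b) = (-0.9683, 0) → (-0.6847, -0.6847)
(|10⟩, |11⟩): (a, b) = ((0.1498 - 0.2001i), 0) → ((0.1059 - 0.1415i), (0.1059 - 0.1415i))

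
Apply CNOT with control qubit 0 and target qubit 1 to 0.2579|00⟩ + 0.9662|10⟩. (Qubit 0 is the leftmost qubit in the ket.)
0.2579|00⟩ + 0.9662|11⟩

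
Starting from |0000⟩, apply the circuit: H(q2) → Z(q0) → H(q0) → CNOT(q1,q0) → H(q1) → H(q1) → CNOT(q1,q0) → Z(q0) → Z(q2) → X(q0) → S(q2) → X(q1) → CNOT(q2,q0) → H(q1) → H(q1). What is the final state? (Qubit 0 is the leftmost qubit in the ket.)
-1/2|0100⟩ - (1/2)i|0110⟩ + 1/2|1100⟩ + (1/2)i|1110⟩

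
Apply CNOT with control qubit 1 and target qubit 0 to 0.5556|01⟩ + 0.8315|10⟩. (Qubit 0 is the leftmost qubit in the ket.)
0.8315|10⟩ + 0.5556|11⟩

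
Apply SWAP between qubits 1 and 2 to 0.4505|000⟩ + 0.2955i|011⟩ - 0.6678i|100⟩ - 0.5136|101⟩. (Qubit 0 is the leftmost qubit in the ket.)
0.4505|000⟩ + 0.2955i|011⟩ - 0.6678i|100⟩ - 0.5136|110⟩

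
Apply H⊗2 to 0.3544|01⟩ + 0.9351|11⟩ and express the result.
0.6448|00⟩ - 0.6448|01⟩ - 0.2904|10⟩ + 0.2904|11⟩

H⊗2 gives amp(|y⟩) = (1/2) Σ_x (−1)^(x·y) amp(|x⟩), where x·y is the number of positions in which both x and y have a 1.
|00⟩: (0.3544 + 0.9351)/2 = 0.6448
|01⟩: (-0.3544 - 0.9351)/2 = -0.6448
|10⟩: (0.3544 - 0.9351)/2 = -0.2904
|11⟩: (-0.3544 + 0.9351)/2 = 0.2904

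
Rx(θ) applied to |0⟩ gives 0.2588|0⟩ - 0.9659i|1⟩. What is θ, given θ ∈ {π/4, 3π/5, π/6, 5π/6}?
5π/6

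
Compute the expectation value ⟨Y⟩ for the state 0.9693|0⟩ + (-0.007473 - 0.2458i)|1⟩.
-0.4765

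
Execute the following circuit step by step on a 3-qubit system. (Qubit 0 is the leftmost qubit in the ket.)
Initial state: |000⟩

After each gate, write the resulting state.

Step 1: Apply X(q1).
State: |010⟩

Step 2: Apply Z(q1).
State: -|010⟩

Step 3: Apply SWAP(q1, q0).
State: -|100⟩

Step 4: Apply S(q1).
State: -|100⟩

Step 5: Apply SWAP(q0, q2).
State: -|001⟩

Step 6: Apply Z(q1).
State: -|001⟩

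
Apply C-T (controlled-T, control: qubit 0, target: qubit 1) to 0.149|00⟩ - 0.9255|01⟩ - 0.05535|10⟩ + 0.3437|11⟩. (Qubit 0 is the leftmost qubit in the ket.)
0.149|00⟩ - 0.9255|01⟩ - 0.05535|10⟩ + (0.243 + 0.243i)|11⟩

C-T leaves the control-|0⟩ kets |00⟩, |01⟩ unchanged and applies T to qubit 1 on the control-|1⟩ pair (|10⟩, |11⟩).
T = [[1, 0], [0, (1/√2 + (1/√2)i)]].
With a = amp(|10⟩) = -0.05535 and b = amp(|11⟩) = 0.3437:
new amp(|10⟩) = (1)·a = -0.05535
new amp(|11⟩) = (1/√2 + (1/√2)i)·b = (0.243 + 0.243i)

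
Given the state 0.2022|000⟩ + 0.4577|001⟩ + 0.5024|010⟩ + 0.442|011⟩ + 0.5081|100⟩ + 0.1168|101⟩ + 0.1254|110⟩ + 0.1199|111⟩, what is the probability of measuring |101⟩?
0.01364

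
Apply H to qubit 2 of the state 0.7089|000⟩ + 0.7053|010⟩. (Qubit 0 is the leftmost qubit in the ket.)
0.5013|000⟩ + 0.5013|001⟩ + 0.4987|010⟩ + 0.4987|011⟩

H on qubit 2 mixes each pair of kets that differ only in qubit 2: amplitudes (a, b) of (|…0…⟩, |…1…⟩) become ((a + b)/√2, (a − b)/√2). Kets absent from the input have amplitude 0.
(|000⟩, |001⟩): (a, b) = (0.7089, 0) → (0.5013, 0.5013)
(|010⟩, |011⟩): (a, b) = (0.7053, 0) → (0.4987, 0.4987)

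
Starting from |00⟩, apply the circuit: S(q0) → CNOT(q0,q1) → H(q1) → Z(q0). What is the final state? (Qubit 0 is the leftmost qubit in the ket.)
1/√2|00⟩ + 1/√2|01⟩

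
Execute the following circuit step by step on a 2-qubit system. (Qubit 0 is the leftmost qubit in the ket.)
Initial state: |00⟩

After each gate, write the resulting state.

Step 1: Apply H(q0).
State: 1/√2|00⟩ + 1/√2|10⟩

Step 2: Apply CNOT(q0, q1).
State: 1/√2|00⟩ + 1/√2|11⟩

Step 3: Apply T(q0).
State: 1/√2|00⟩ + (1/2 + (1/2)i)|11⟩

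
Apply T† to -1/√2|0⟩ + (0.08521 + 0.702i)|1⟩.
-1/√2|0⟩ + (0.5566 + 0.4361i)|1⟩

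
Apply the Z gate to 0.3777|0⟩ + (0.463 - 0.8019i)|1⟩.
0.3777|0⟩ + (-0.463 + 0.8019i)|1⟩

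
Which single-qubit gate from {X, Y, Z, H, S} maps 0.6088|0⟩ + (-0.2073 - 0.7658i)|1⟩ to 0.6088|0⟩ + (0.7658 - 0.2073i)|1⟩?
S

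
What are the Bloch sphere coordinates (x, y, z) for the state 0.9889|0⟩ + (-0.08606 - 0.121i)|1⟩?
(-0.1702, -0.2393, 0.9559)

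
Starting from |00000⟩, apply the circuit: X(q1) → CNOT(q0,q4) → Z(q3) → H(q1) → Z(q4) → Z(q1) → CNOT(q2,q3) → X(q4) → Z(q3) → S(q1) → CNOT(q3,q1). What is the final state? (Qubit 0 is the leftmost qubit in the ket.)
1/√2|00001⟩ + (1/√2)i|01001⟩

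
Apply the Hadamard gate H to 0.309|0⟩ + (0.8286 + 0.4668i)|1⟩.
(0.8044 + 0.3301i)|0⟩ + (-0.3674 - 0.3301i)|1⟩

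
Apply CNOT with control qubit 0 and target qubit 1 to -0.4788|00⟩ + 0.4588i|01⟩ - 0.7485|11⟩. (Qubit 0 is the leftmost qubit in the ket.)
-0.4788|00⟩ + 0.4588i|01⟩ - 0.7485|10⟩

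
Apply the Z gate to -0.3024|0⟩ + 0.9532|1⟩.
-0.3024|0⟩ - 0.9532|1⟩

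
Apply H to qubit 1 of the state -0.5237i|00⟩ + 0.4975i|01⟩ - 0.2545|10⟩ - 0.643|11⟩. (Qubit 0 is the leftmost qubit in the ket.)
-0.01853i|00⟩ - 0.7221i|01⟩ - 0.6346|10⟩ + 0.2747|11⟩

H on qubit 1 mixes each pair of kets that differ only in qubit 1: amplitudes (a, b) of (|…0…⟩, |…1…⟩) become ((a + b)/√2, (a − b)/√2). Kets absent from the input have amplitude 0.
(|00⟩, |01⟩): (a, b) = (-0.5237i, 0.4975i) → (-0.01853i, -0.7221i)
(|10⟩, |11⟩): (a, b) = (-0.2545, -0.643) → (-0.6346, 0.2747)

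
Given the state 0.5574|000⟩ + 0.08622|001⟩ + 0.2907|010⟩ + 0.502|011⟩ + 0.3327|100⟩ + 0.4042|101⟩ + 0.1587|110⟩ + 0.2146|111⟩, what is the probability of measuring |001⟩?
0.007434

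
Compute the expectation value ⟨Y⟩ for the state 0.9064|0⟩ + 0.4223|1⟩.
0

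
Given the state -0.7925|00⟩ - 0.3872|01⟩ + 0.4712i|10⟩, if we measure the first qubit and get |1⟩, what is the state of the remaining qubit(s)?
i|0⟩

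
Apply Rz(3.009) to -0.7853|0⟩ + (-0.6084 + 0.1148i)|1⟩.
(-0.05202 + 0.7836i)|0⟩ + (-0.1549 - 0.5995i)|1⟩

Rz(3.009) = [[e^(−iθ/2), 0], [0, e^(iθ/2)]] with e^(±iθ/2) = cos(θ/2) ± i·sin(θ/2); θ = 3.009, cos(θ/2) ≈ 0.0662478, sin(θ/2) ≈ 0.997803.
With a = amp(|0⟩) = -0.7853 and b = amp(|1⟩) = (-0.6084 + 0.1148i):
new amp(|0⟩) = (0.0662478 - 0.997803i)·a = (-0.05202 + 0.7836i)
new amp(|1⟩) = (0.0662478 + 0.997803i)·b = (-0.1549 - 0.5995i)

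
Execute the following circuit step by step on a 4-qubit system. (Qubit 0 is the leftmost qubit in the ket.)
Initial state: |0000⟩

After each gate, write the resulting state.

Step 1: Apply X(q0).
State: |1000⟩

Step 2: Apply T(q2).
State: |1000⟩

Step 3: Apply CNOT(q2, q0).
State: |1000⟩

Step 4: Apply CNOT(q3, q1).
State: |1000⟩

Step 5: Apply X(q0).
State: |0000⟩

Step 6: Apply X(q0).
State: |1000⟩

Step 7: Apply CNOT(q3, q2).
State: |1000⟩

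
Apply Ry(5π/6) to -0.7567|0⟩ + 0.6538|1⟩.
-0.8274|0⟩ - 0.5617|1⟩

Ry(5π/6) = [[cos(θ/2), −sin(θ/2)], [sin(θ/2), cos(θ/2)]]; θ = 5π/6, cos(θ/2) ≈ 0.258819, sin(θ/2) ≈ 0.965926.
With a = amp(|0⟩) = -0.7567 and b = amp(|1⟩) = 0.6538:
new amp(|0⟩) = (0.258819)·a + (-0.965926)·b = -0.8274
new amp(|1⟩) = (0.965926)·a + (0.258819)·b = -0.5617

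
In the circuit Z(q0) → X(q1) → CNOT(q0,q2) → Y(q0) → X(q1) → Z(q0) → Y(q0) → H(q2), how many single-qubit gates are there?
7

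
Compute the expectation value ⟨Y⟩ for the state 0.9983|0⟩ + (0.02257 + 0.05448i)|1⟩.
0.1088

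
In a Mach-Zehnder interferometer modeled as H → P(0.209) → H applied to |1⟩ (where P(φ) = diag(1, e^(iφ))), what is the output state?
(0.01088 - 0.1037i)|0⟩ + (0.9891 + 0.1037i)|1⟩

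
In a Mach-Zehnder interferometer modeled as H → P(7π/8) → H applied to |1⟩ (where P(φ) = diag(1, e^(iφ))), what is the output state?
(0.9619 - 0.1913i)|0⟩ + (0.03806 + 0.1913i)|1⟩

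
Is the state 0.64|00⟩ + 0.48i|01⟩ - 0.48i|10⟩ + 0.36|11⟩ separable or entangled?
Separable

Writing the state as a|00⟩ + b|01⟩ + c|10⟩ + d|11⟩, it is a product state iff ad − bc = 0.
Here (a, b, c, d) = (0.64, 0.48i, -0.48i, 0.36): ad − bc = (0.64)(0.36) − (0.48i)(-0.48i) = 0, so the state is separable.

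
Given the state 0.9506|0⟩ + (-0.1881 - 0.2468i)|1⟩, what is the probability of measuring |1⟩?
0.09629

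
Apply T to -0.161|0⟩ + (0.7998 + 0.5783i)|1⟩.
-0.161|0⟩ + (0.1566 + 0.9745i)|1⟩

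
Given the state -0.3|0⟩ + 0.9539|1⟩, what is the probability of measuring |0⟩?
0.09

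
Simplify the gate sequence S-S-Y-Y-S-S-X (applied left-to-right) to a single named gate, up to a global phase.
X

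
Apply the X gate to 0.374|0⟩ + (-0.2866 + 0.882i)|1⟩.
(-0.2866 + 0.882i)|0⟩ + 0.374|1⟩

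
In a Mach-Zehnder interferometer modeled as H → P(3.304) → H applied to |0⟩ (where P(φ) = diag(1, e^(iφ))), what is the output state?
(0.00658 - 0.08085i)|0⟩ + (0.9934 + 0.08085i)|1⟩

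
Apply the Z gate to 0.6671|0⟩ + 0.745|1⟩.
0.6671|0⟩ - 0.745|1⟩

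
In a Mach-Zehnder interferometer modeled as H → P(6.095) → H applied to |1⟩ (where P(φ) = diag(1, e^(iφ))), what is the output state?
(0.008827 + 0.09354i)|0⟩ + (0.9912 - 0.09354i)|1⟩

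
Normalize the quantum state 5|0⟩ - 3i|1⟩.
0.8575|0⟩ - 0.5145i|1⟩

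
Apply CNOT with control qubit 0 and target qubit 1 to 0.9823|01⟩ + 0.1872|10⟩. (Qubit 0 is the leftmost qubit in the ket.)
0.9823|01⟩ + 0.1872|11⟩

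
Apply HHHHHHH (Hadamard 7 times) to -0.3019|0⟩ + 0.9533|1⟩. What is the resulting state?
0.4606|0⟩ - 0.8876|1⟩

H² = I, so H^7 = H: a single Hadamard. With (a, b) = (-0.3019, 0.9533), H gives ((a + b)/√2, (a − b)/√2) = (0.4606, -0.8876).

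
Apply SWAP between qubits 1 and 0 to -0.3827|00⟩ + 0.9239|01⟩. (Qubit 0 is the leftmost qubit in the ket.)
-0.3827|00⟩ + 0.9239|10⟩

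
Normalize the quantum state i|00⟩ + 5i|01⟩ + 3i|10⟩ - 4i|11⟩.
0.14i|00⟩ + 0.7001i|01⟩ + 0.4201i|10⟩ - 0.5601i|11⟩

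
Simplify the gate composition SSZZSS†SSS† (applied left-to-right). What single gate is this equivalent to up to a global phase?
S†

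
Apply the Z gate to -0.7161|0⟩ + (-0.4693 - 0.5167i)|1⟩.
-0.7161|0⟩ + (0.4693 + 0.5167i)|1⟩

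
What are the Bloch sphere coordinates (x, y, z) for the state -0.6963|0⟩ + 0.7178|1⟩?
(-0.9996, 0, -0.0304)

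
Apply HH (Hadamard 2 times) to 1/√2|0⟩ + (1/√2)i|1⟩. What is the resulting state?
1/√2|0⟩ + (1/√2)i|1⟩

H² = I, so an even number of Hadamards cancels: H^2 = I and the state is unchanged.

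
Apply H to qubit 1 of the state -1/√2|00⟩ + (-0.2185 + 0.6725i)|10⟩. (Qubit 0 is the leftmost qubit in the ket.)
-1/2|00⟩ - 1/2|01⟩ + (-0.1545 + 0.4755i)|10⟩ + (-0.1545 + 0.4755i)|11⟩

H on qubit 1 mixes each pair of kets that differ only in qubit 1: amplitudes (a, b) of (|…0…⟩, |…1…⟩) become ((a + b)/√2, (a − b)/√2). Kets absent from the input have amplitude 0.
(|00⟩, |01⟩): (a, b) = (-1/√2, 0) → (-1/2, -1/2)
(|10⟩, |11⟩): (a, b) = ((-0.2185 + 0.6725i), 0) → ((-0.1545 + 0.4755i), (-0.1545 + 0.4755i))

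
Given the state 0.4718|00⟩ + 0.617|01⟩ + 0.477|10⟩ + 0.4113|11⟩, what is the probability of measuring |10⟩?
0.2275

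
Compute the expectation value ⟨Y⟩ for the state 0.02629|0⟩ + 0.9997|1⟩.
0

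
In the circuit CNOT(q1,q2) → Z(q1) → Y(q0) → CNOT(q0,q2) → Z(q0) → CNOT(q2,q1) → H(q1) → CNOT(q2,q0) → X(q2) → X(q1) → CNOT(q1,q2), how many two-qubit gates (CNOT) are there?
5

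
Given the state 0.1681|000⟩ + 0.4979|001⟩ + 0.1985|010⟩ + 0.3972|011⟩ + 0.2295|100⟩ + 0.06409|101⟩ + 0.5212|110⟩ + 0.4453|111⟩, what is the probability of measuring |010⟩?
0.0394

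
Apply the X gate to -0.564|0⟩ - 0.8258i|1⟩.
-0.8258i|0⟩ - 0.564|1⟩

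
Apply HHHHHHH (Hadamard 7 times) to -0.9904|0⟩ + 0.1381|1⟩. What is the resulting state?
-0.6027|0⟩ - 0.798|1⟩

H² = I, so H^7 = H: a single Hadamard. With (a, b) = (-0.9904, 0.1381), H gives ((a + b)/√2, (a − b)/√2) = (-0.6027, -0.798).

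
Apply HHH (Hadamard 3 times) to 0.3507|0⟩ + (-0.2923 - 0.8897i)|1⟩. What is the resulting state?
(0.0413 - 0.6291i)|0⟩ + (0.4547 + 0.6291i)|1⟩

H² = I, so H^3 = H: a single Hadamard. With (a, b) = (0.3507, (-0.2923 - 0.8897i)), H gives ((a + b)/√2, (a − b)/√2) = ((0.0413 - 0.6291i), (0.4547 + 0.6291i)).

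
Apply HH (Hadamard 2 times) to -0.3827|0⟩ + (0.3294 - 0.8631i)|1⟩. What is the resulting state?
-0.3827|0⟩ + (0.3294 - 0.8631i)|1⟩

H² = I, so an even number of Hadamards cancels: H^2 = I and the state is unchanged.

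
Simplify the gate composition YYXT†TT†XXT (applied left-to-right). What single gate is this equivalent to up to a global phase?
X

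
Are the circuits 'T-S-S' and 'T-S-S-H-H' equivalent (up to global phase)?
Yes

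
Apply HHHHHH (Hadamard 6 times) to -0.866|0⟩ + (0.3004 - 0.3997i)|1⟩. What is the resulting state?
-0.866|0⟩ + (0.3004 - 0.3997i)|1⟩

H² = I, so an even number of Hadamards cancels: H^6 = I and the state is unchanged.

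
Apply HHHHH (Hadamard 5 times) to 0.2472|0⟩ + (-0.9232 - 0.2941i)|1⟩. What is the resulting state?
(-0.478 - 0.208i)|0⟩ + (0.8276 + 0.208i)|1⟩

H² = I, so H^5 = H: a single Hadamard. With (a, b) = (0.2472, (-0.9232 - 0.2941i)), H gives ((a + b)/√2, (a − b)/√2) = ((-0.478 - 0.208i), (0.8276 + 0.208i)).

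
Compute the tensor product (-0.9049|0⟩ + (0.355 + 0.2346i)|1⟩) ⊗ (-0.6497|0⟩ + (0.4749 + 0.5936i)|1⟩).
0.5879|00⟩ + (-0.4297 - 0.5371i)|01⟩ + (-0.2306 - 0.1524i)|10⟩ + (0.02933 + 0.3221i)|11⟩

amp(|b₁b₂…⟩) = product of the factor amplitudes for bits b₁, b₂, …; only kets whose every factor amplitude is nonzero survive.
|00⟩: (-0.9049)(-0.6497) = 0.5879
|01⟩: (-0.9049)(0.4749 + 0.5936i) = (-0.4297 - 0.5371i)
|10⟩: (0.355 + 0.2346i)(-0.6497) = (-0.2306 - 0.1524i)
|11⟩: (0.355 + 0.2346i)(0.4749 + 0.5936i) = (0.02933 + 0.3221i)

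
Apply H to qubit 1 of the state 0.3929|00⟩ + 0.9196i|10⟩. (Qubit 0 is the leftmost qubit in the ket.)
0.2778|00⟩ + 0.2778|01⟩ + 0.6503i|10⟩ + 0.6503i|11⟩

H on qubit 1 mixes each pair of kets that differ only in qubit 1: amplitudes (a, b) of (|…0…⟩, |…1…⟩) become ((a + b)/√2, (a − b)/√2). Kets absent from the input have amplitude 0.
(|00⟩, |01⟩): (a, b) = (0.3929, 0) → (0.2778, 0.2778)
(|10⟩, |11⟩): (a, b) = (0.9196i, 0) → (0.6503i, 0.6503i)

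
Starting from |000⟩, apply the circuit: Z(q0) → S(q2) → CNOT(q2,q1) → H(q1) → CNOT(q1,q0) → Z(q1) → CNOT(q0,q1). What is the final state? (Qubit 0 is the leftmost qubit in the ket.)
1/√2|000⟩ - 1/√2|100⟩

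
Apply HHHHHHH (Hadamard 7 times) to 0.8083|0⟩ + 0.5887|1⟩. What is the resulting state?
0.9878|0⟩ + 0.1553|1⟩

H² = I, so H^7 = H: a single Hadamard. With (a, b) = (0.8083, 0.5887), H gives ((a + b)/√2, (a − b)/√2) = (0.9878, 0.1553).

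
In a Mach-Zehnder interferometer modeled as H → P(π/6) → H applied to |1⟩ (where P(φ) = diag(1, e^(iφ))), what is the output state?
(0.06699 - 0.25i)|0⟩ + (0.933 + 0.25i)|1⟩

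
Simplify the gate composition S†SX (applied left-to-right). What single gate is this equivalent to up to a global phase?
X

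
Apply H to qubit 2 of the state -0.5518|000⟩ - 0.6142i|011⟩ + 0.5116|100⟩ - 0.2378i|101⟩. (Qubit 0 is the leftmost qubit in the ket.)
-0.3902|000⟩ - 0.3902|001⟩ - 0.4343i|010⟩ + 0.4343i|011⟩ + (0.3618 - 0.1681i)|100⟩ + (0.3618 + 0.1681i)|101⟩

H on qubit 2 mixes each pair of kets that differ only in qubit 2: amplitudes (a, b) of (|…0…⟩, |…1…⟩) become ((a + b)/√2, (a − b)/√2). Kets absent from the input have amplitude 0.
(|000⟩, |001⟩): (a, b) = (-0.5518, 0) → (-0.3902, -0.3902)
(|010⟩, |011⟩): (a, b) = (0, -0.6142i) → (-0.4343i, 0.4343i)
(|100⟩, |101⟩): (a, b) = (0.5116, -0.2378i) → ((0.3618 - 0.1681i), (0.3618 + 0.1681i))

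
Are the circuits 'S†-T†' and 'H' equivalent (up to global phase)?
No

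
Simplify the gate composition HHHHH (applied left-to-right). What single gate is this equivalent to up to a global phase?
H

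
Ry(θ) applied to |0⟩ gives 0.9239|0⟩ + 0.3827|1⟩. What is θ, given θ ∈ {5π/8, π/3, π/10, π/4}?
π/4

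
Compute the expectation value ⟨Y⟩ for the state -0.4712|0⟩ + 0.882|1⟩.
0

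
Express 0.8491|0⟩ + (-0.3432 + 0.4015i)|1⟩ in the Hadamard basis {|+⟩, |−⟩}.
(0.3577 + 0.2839i)|+⟩ + (0.8431 - 0.2839i)|−⟩

With |ψ⟩ = α|0⟩ + β|1⟩, the Hadamard-basis coefficients are ⟨+|ψ⟩ = (α + β)/√2 and ⟨−|ψ⟩ = (α − β)/√2.
Here α = 0.8491, β = (-0.3432 + 0.4015i): (α + β)/√2 = (0.3577 + 0.2839i), (α − β)/√2 = (0.8431 - 0.2839i).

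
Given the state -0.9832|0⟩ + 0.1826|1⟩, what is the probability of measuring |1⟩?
0.03334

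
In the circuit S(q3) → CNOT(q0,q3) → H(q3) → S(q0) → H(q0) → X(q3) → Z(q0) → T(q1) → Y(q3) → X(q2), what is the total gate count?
10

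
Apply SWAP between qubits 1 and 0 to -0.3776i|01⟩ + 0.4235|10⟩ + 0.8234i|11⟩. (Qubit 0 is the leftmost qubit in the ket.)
0.4235|01⟩ - 0.3776i|10⟩ + 0.8234i|11⟩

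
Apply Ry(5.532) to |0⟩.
-0.9303|0⟩ + 0.3668|1⟩

Ry(5.532) = [[cos(θ/2), −sin(θ/2)], [sin(θ/2), cos(θ/2)]]; θ = 5.532, cos(θ/2) ≈ -0.93029, sin(θ/2) ≈ 0.366824.
With a = amp(|0⟩) = 1 and b = amp(|1⟩) = 0:
new amp(|0⟩) = (-0.93029)·a + (-0.366824)·b = -0.9303
new amp(|1⟩) = (0.366824)·a + (-0.93029)·b = 0.3668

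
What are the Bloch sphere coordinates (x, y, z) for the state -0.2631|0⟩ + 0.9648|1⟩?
(-0.5077, 0, -0.8616)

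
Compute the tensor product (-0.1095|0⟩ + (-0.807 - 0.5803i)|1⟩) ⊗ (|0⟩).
-0.1095|00⟩ + (-0.807 - 0.5803i)|10⟩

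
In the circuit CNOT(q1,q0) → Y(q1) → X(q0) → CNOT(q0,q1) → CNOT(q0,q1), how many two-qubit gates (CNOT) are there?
3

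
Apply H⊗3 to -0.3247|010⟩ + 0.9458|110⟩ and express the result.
0.2196|000⟩ + 0.2196|001⟩ - 0.2196|010⟩ - 0.2196|011⟩ - 0.4492|100⟩ - 0.4492|101⟩ + 0.4492|110⟩ + 0.4492|111⟩

H⊗3 gives amp(|y⟩) = (1/2√2) Σ_x (−1)^(x·y) amp(|x⟩), where x·y is the number of positions in which both x and y have a 1.
|000⟩: (-0.3247 + 0.9458)/(2√2) = 0.2196
|001⟩: (-0.3247 + 0.9458)/(2√2) = 0.2196
|010⟩: (0.3247 - 0.9458)/(2√2) = -0.2196
|011⟩: (0.3247 - 0.9458)/(2√2) = -0.2196
|100⟩: (-0.3247 - 0.9458)/(2√2) = -0.4492
|101⟩: (-0.3247 - 0.9458)/(2√2) = -0.4492
|110⟩: (0.3247 + 0.9458)/(2√2) = 0.4492
|111⟩: (0.3247 + 0.9458)/(2√2) = 0.4492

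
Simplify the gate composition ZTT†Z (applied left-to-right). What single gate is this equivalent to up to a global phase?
I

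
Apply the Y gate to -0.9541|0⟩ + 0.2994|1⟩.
-0.2994i|0⟩ - 0.9541i|1⟩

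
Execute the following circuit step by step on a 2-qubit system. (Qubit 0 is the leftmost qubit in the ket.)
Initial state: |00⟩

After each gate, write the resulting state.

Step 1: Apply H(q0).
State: 1/√2|00⟩ + 1/√2|10⟩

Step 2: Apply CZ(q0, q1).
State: 1/√2|00⟩ + 1/√2|10⟩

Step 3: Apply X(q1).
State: 1/√2|01⟩ + 1/√2|11⟩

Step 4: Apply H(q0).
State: |01⟩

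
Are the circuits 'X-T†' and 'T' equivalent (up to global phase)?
No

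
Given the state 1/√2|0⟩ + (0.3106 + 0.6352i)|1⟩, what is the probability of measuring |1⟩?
0.5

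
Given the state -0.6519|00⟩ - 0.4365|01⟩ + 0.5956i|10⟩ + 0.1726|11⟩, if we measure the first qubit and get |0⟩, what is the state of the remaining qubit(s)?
-0.8309|0⟩ - 0.5564|1⟩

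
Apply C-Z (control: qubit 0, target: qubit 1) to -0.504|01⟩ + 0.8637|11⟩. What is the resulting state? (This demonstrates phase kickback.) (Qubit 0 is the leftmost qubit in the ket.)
-0.504|01⟩ - 0.8637|11⟩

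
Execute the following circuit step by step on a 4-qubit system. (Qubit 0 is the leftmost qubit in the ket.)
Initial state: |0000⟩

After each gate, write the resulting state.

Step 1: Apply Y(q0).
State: i|1000⟩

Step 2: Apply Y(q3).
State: -|1001⟩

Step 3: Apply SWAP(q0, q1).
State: -|0101⟩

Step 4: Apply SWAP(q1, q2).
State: -|0011⟩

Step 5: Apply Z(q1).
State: -|0011⟩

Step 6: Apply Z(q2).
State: |0011⟩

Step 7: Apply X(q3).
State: |0010⟩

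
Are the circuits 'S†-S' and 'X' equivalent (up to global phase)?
No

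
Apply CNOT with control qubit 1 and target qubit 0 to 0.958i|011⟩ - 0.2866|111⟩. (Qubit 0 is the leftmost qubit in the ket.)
-0.2866|011⟩ + 0.958i|111⟩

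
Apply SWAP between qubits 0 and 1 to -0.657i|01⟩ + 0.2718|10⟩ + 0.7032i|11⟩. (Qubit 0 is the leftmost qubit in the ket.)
0.2718|01⟩ - 0.657i|10⟩ + 0.7032i|11⟩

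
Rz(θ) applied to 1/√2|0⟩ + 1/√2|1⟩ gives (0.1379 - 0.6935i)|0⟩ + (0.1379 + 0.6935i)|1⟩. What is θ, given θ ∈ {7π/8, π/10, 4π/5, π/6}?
7π/8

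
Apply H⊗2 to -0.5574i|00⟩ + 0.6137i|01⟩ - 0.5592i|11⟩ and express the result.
-0.2515i|00⟩ - 0.306i|01⟩ + 0.3078i|10⟩ - 0.8652i|11⟩

H⊗2 gives amp(|y⟩) = (1/2) Σ_x (−1)^(x·y) amp(|x⟩), where x·y is the number of positions in which both x and y have a 1.
|00⟩: (-0.5574i + 0.6137i - 0.5592i)/2 = -0.2515i
|01⟩: (-0.5574i - 0.6137i + 0.5592i)/2 = -0.306i
|10⟩: (-0.5574i + 0.6137i + 0.5592i)/2 = 0.3078i
|11⟩: (-0.5574i - 0.6137i - 0.5592i)/2 = -0.8652i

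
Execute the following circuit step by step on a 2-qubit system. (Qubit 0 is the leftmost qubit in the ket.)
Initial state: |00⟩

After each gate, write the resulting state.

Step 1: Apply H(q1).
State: 1/√2|00⟩ + 1/√2|01⟩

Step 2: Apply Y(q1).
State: -(1/√2)i|00⟩ + (1/√2)i|01⟩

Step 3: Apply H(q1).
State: -i|01⟩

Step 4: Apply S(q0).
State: -i|01⟩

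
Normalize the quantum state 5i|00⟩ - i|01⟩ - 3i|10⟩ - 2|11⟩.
0.8006i|00⟩ - 0.1601i|01⟩ - 0.4804i|10⟩ - 0.3203|11⟩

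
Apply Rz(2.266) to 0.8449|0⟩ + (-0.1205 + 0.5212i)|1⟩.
(0.3582 - 0.7652i)|0⟩ + (-0.5231 + 0.1118i)|1⟩

Rz(2.266) = [[e^(−iθ/2), 0], [0, e^(iθ/2)]] with e^(±iθ/2) = cos(θ/2) ± i·sin(θ/2); θ = 2.266, cos(θ/2) ≈ 0.423945, sin(θ/2) ≈ 0.905688.
With a = amp(|0⟩) = 0.8449 and b = amp(|1⟩) = (-0.1205 + 0.5212i):
new amp(|0⟩) = (0.423945 - 0.905688i)·a = (0.3582 - 0.7652i)
new amp(|1⟩) = (0.423945 + 0.905688i)·b = (-0.5231 + 0.1118i)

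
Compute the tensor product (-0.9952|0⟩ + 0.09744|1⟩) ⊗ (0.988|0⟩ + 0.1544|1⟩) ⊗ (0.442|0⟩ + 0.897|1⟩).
-0.4346|000⟩ - 0.882|001⟩ - 0.06792|010⟩ - 0.1378|011⟩ + 0.04255|100⟩ + 0.08635|101⟩ + 0.00665|110⟩ + 0.0135|111⟩

amp(|b₁b₂…⟩) = product of the factor amplitudes for bits b₁, b₂, …; only kets whose every factor amplitude is nonzero survive.
|000⟩: (-0.9952)(0.988)(0.442) = -0.4346
|001⟩: (-0.9952)(0.988)(0.897) = -0.882
|010⟩: (-0.9952)(0.1544)(0.442) = -0.06792
|011⟩: (-0.9952)(0.1544)(0.897) = -0.1378
|100⟩: (0.09744)(0.988)(0.442) = 0.04255
|101⟩: (0.09744)(0.988)(0.897) = 0.08635
|110⟩: (0.09744)(0.1544)(0.442) = 0.00665
|111⟩: (0.09744)(0.1544)(0.897) = 0.0135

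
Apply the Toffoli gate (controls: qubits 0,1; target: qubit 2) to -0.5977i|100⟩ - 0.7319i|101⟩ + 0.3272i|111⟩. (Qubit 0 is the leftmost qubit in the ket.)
-0.5977i|100⟩ - 0.7319i|101⟩ + 0.3272i|110⟩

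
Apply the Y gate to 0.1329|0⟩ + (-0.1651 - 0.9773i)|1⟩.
(-0.9773 + 0.1651i)|0⟩ + 0.1329i|1⟩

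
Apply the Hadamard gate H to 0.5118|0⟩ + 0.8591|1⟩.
0.9694|0⟩ - 0.2456|1⟩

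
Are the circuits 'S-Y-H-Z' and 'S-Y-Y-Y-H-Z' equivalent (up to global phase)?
Yes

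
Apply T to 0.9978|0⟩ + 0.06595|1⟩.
0.9978|0⟩ + (0.04663 + 0.04663i)|1⟩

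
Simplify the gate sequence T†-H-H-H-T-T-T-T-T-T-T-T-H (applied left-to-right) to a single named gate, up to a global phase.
T†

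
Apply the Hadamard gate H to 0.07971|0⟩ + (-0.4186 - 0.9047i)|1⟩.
(-0.2396 - 0.6397i)|0⟩ + (0.3524 + 0.6397i)|1⟩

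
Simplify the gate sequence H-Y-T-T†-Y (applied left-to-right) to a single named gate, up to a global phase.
H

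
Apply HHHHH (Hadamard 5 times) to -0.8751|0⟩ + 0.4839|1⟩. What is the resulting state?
-0.2766|0⟩ - 0.961|1⟩

H² = I, so H^5 = H: a single Hadamard. With (a, b) = (-0.8751, 0.4839), H gives ((a + b)/√2, (a − b)/√2) = (-0.2766, -0.961).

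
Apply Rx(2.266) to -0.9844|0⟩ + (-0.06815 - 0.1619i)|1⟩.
(-0.564 + 0.06172i)|0⟩ + (-0.02889 + 0.8229i)|1⟩

Rx(2.266) = [[cos(θ/2), −i·sin(θ/2)], [−i·sin(θ/2), cos(θ/2)]]; θ = 2.266, cos(θ/2) ≈ 0.423945, sin(θ/2) ≈ 0.905688.
With a = amp(|0⟩) = -0.9844 and b = amp(|1⟩) = (-0.06815 - 0.1619i):
new amp(|0⟩) = (0.423945)·a + (-0.905688i)·b = (-0.564 + 0.06172i)
new amp(|1⟩) = (-0.905688i)·a + (0.423945)·b = (-0.02889 + 0.8229i)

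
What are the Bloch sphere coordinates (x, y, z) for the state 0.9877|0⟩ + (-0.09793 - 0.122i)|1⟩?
(-0.1935, -0.241, 0.9511)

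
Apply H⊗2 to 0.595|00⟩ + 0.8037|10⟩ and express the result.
0.6994|00⟩ + 0.6994|01⟩ - 0.1044|10⟩ - 0.1044|11⟩

H⊗2 gives amp(|y⟩) = (1/2) Σ_x (−1)^(x·y) amp(|x⟩), where x·y is the number of positions in which both x and y have a 1.
|00⟩: (0.595 + 0.8037)/2 = 0.6994
|01⟩: (0.595 + 0.8037)/2 = 0.6994
|10⟩: (0.595 - 0.8037)/2 = -0.1044
|11⟩: (0.595 - 0.8037)/2 = -0.1044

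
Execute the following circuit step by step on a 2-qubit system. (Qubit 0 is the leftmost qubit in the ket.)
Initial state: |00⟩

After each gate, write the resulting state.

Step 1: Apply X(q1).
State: |01⟩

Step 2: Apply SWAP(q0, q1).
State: |10⟩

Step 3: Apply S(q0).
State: i|10⟩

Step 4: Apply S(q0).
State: -|10⟩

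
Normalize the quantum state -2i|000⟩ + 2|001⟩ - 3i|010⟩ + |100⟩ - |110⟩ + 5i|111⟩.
-0.3015i|000⟩ + 0.3015|001⟩ - 0.4523i|010⟩ + 0.1508|100⟩ - 0.1508|110⟩ + 0.7538i|111⟩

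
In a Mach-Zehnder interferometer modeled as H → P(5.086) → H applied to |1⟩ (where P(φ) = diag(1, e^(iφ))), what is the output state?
(0.3175 + 0.4655i)|0⟩ + (0.6825 - 0.4655i)|1⟩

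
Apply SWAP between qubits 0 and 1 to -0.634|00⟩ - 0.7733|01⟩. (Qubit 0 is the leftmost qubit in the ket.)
-0.634|00⟩ - 0.7733|10⟩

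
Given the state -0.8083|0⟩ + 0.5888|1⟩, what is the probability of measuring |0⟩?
0.6533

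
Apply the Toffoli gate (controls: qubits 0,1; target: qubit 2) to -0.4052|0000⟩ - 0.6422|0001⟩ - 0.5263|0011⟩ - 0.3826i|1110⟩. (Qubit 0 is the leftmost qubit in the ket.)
-0.4052|0000⟩ - 0.6422|0001⟩ - 0.5263|0011⟩ - 0.3826i|1100⟩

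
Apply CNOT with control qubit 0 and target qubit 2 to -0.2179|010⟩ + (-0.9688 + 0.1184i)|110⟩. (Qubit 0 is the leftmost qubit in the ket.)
-0.2179|010⟩ + (-0.9688 + 0.1184i)|111⟩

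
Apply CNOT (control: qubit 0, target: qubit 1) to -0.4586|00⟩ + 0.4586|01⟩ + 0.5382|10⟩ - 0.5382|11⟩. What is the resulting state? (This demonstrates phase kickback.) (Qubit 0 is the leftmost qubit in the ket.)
-0.4586|00⟩ + 0.4586|01⟩ - 0.5382|10⟩ + 0.5382|11⟩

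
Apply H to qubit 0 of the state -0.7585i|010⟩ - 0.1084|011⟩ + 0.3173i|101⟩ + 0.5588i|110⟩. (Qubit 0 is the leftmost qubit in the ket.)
0.2244i|001⟩ - 0.1412i|010⟩ - 0.07665|011⟩ - 0.2244i|101⟩ - 0.9315i|110⟩ - 0.07665|111⟩

H on qubit 0 mixes each pair of kets that differ only in qubit 0: amplitudes (a, b) of (|…0…⟩, |…1…⟩) become ((a + b)/√2, (a − b)/√2). Kets absent from the input have amplitude 0.
(|001⟩, |101⟩): (a, b) = (0, 0.3173i) → (0.2244i, -0.2244i)
(|010⟩, |110⟩): (a, b) = (-0.7585i, 0.5588i) → (-0.1412i, -0.9315i)
(|011⟩, |111⟩): (a, b) = (-0.1084, 0) → (-0.07665, -0.07665)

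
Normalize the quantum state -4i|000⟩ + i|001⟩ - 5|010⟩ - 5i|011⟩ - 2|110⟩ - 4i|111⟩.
-0.4288i|000⟩ + 0.1072i|001⟩ - 0.5361|010⟩ - 0.5361i|011⟩ - 0.2144|110⟩ - 0.4288i|111⟩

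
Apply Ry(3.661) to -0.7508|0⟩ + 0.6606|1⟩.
-0.4456|0⟩ - 0.8953|1⟩

Ry(3.661) = [[cos(θ/2), −sin(θ/2)], [sin(θ/2), cos(θ/2)]]; θ = 3.661, cos(θ/2) ≈ -0.256794, sin(θ/2) ≈ 0.966466.
With a = amp(|0⟩) = -0.7508 and b = amp(|1⟩) = 0.6606:
new amp(|0⟩) = (-0.256794)·a + (-0.966466)·b = -0.4456
new amp(|1⟩) = (0.966466)·a + (-0.256794)·b = -0.8953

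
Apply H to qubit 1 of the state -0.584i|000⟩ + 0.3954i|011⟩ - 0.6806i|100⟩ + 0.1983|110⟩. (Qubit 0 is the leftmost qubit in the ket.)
-0.413i|000⟩ + 0.2796i|001⟩ - 0.413i|010⟩ - 0.2796i|011⟩ + (0.1402 - 0.4813i)|100⟩ + (-0.1402 - 0.4813i)|110⟩

H on qubit 1 mixes each pair of kets that differ only in qubit 1: amplitudes (a, b) of (|…0…⟩, |…1…⟩) become ((a + b)/√2, (a − b)/√2). Kets absent from the input have amplitude 0.
(|000⟩, |010⟩): (a, b) = (-0.584i, 0) → (-0.413i, -0.413i)
(|001⟩, |011⟩): (a, b) = (0, 0.3954i) → (0.2796i, -0.2796i)
(|100⟩, |110⟩): (a, b) = (-0.6806i, 0.1983) → ((0.1402 - 0.4813i), (-0.1402 - 0.4813i))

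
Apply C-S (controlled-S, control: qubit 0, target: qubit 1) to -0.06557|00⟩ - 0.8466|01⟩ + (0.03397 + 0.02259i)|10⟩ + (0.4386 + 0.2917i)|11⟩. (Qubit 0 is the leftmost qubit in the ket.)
-0.06557|00⟩ - 0.8466|01⟩ + (0.03397 + 0.02259i)|10⟩ + (-0.2917 + 0.4386i)|11⟩

C-S leaves the control-|0⟩ kets |00⟩, |01⟩ unchanged and applies S to qubit 1 on the control-|1⟩ pair (|10⟩, |11⟩).
S = [[1, 0], [0, i]].
With a = amp(|10⟩) = (0.03397 + 0.02259i) and b = amp(|11⟩) = (0.4386 + 0.2917i):
new amp(|10⟩) = (1)·a = (0.03397 + 0.02259i)
new amp(|11⟩) = (i)·b = (-0.2917 + 0.4386i)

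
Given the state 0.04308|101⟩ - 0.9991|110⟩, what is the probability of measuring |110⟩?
0.9982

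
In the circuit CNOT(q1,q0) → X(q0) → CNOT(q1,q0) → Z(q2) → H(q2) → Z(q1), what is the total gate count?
6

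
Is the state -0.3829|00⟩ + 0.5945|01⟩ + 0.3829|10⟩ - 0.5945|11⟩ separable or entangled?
Separable

Writing the state as a|00⟩ + b|01⟩ + c|10⟩ + d|11⟩, it is a product state iff ad − bc = 0.
Here (a, b, c, d) = (-0.3829, 0.5945, 0.3829, -0.5945): ad − bc = (-0.3829)(-0.5945) − (0.5945)(0.3829) = 0, so the state is separable.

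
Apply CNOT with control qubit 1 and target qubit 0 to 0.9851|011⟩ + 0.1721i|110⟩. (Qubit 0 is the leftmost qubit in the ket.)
0.1721i|010⟩ + 0.9851|111⟩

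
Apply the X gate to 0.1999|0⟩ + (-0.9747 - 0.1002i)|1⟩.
(-0.9747 - 0.1002i)|0⟩ + 0.1999|1⟩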